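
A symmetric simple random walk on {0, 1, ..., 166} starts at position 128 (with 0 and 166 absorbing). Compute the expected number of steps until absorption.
E[τ | X_0 = 128] = 4864

Let v_k = E[τ | X_0 = k]. Boundary: v_0 = v_166 = 0. Recurrence: v_k = 1 + (v_{k-1} + v_{k+1})/2 for 1 ≤ k ≤ 165. The particular solution to v_k − (v_{k-1} + v_{k+1})/2 = 1 is v_k = −k^2. Adding homogeneous solution A + B k and matching boundaries gives v_k = k (166 − k). Substituting k = 128: v_128 = 128 · 38 = 4864.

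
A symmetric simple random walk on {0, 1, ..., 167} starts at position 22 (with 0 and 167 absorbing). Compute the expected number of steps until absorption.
E[τ | X_0 = 22] = 3190

Let v_k = E[τ | X_0 = k]. Boundary: v_0 = v_167 = 0. Recurrence: v_k = 1 + (v_{k-1} + v_{k+1})/2 for 1 ≤ k ≤ 166. The particular solution to v_k − (v_{k-1} + v_{k+1})/2 = 1 is v_k = −k^2. Adding homogeneous solution A + B k and matching boundaries gives v_k = k (167 − k). Substituting k = 22: v_22 = 22 · 145 = 3190.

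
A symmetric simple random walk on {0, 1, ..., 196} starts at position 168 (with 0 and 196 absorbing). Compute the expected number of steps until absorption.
E[τ | X_0 = 168] = 4704

Let v_k = E[τ | X_0 = k]. Boundary: v_0 = v_196 = 0. Recurrence: v_k = 1 + (v_{k-1} + v_{k+1})/2 for 1 ≤ k ≤ 195. The particular solution to v_k − (v_{k-1} + v_{k+1})/2 = 1 is v_k = −k^2. Adding homogeneous solution A + B k and matching boundaries gives v_k = k (196 − k). Substituting k = 168: v_168 = 168 · 28 = 4704.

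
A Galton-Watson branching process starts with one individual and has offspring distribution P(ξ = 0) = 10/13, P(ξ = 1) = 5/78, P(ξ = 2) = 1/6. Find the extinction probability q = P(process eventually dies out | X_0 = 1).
q = 1

Mean offspring μ = 0·10/13 + 1·5/78 + 2·1/6 = 31/78 ≤ 1. For μ ≤ 1 with offspring not concentrated at 1, the Galton-Watson process goes extinct almost surely, so q = 1.
(Algebraic check: The pgf is f(s) = 10/13 + 5/78·s + 1/6·s². The extinction probability q is the smallest fixed point of f in [0, 1]. Setting s = f(s):
  1/6·s² + (5/78 − 1)·s + 10/13 = 0
  1/6·s² − (10/13 + 1/6)·s + 10/13 = 0
which factors as (s − 1)·(1/6·s − 10/13) = 0, giving roots s = 1 and s = (10/13)/(1/6) = 60/13. Since 60/13 ≥ 1, the smallest root in [0, 1] is s = 1.)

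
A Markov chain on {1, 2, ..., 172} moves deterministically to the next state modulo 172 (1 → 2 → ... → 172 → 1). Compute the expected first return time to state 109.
E[T_109 | X_0 = 109] = 172

The chain cycles deterministically, so starting at state 109 it returns in exactly 172 steps. Equivalently, the stationary distribution is uniform π_j = 1/172 for every state j, so by Kac's formula E[T_109] = 1/π_109 = 172.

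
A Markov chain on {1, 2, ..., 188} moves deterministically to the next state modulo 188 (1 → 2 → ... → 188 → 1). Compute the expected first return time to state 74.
E[T_74 | X_0 = 74] = 188

The chain cycles deterministically, so starting at state 74 it returns in exactly 188 steps. Equivalently, the stationary distribution is uniform π_j = 1/188 for every state j, so by Kac's formula E[T_74] = 1/π_74 = 188.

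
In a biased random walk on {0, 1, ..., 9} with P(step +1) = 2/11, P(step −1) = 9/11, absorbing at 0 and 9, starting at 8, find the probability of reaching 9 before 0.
P(hit 9 before 0) = (1 − (9/2)^8) / (1 − (9/2)^9) = 12298990/55345711

Let u_k denote P(reach 9 before 0 | start at k). Boundary: u_0 = 0, u_9 = 1. Recurrence: u_k = 2/11·u_{k+1} + 9/11·u_{k-1} for 1 ≤ k ≤ 8. Try u_k = A + B·r^k with r = q/p = (9/11)/(2/11) = 9/2. Substitution satisfies the recurrence; boundary conditions give:
  u_k = (1 − r^k) / (1 − r^N) = (1 − (9/2)^8) / (1 − (9/2)^9) = 12298990/55345711.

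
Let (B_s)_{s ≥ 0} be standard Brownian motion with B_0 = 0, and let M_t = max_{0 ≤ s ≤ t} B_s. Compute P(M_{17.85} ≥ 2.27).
P(M_{17.85} ≥ 2.27) = 2·P(B_{17.85} ≥ 2.27) = 2(1 − Φ(2.27/√17.85)) ≈ 0.5911

By the reflection principle for Brownian motion, P(M_t ≥ a) = 2 · P(B_t ≥ a) for a ≥ 0. Since B_t ~ N(0, t), P(B_t ≥ 2.27) = 1 − Φ(2.27/√t) = 1 − Φ(2.27/√17.85) = 1 − Φ(0.5373). So
  P(M_{17.85} ≥ 2.27) = 2(1 − Φ(0.5373)) ≈ 0.5911.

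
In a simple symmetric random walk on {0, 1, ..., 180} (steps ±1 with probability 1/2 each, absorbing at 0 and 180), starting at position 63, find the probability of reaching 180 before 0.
P(hit 180 before 0) = 63/180 = 7/20

Let u_k = P(hit 180 before 0 | start at k). Then u_0 = 0, u_180 = 1, and u_k = u_{k-1}/2 + u_{k+1}/2 for 1 ≤ k ≤ 179. This harmonic recurrence is solved by u_k = k/180, giving u_63 = 63/180 = 7/20.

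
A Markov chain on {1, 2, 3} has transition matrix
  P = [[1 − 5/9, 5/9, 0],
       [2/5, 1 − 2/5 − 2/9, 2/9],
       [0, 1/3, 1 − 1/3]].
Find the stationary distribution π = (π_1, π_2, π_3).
π = (54/179, 75/179, 50/179)

This is a birth-death chain on three states, which satisfies detailed balance: π_1 · P_{12} = π_2 · P_{21} and π_2 · P_{23} = π_3 · P_{32}.
From π_1 · 5/9 = π_2 · 2/5: π_2/π_1 = (5/9)/(2/5) = 25/18.
From π_2 · 2/9 = π_3 · 1/3: π_3/π_2 = (2/9)/(1/3) = 2/3.
Take π_1 proportional to 1; then unnormalized π = (1, 25/18, 25/27). Normalize by dividing by the sum 179/54:
  π = (54/179, 75/179, 50/179).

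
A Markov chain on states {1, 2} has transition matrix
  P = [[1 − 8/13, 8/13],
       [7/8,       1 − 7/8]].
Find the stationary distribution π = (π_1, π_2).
π_1 = 91/155, π_2 = 64/155

Solve πP = π with π_1 + π_2 = 1. From πP = π: π_1 · (1 − 8/13) + π_2 · 7/8 = π_1 ⇒ π_2 · 7/8 = π_1 · 8/13 ⇒ π_2/π_1 = (8/13)/(7/8) = 64/91. Together with π_1 + π_2 = 1:
  π_1 = (7/8)/(8/13 + 7/8) = (7/8)/(155/104) = 91/155,
  π_2 = (8/13)/(8/13 + 7/8) = (8/13)/(155/104) = 64/155.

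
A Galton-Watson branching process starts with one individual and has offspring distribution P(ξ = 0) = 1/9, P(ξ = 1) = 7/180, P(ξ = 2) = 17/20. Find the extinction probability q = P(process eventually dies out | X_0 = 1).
q = 20/153

The pgf is f(s) = 1/9 + 7/180·s + 17/20·s². The extinction probability q is the smallest fixed point of f in [0, 1]. Setting s = f(s):
  17/20·s² + (7/180 − 1)·s + 1/9 = 0
  17/20·s² − (1/9 + 17/20)·s + 1/9 = 0
which factors as (s − 1)·(17/20·s − 1/9) = 0, giving roots s = 1 and s = (1/9)/(17/20) = 20/153.
Mean offspring μ = 7/180 + 2·17/20 = 313/180 > 1 (supercritical), so q < 1. The extinction probability is the smaller root: q = (1/9)/(17/20) = 20/153.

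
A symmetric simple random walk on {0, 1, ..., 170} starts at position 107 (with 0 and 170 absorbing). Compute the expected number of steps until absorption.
E[τ | X_0 = 107] = 6741

Let v_k = E[τ | X_0 = k]. Boundary: v_0 = v_170 = 0. Recurrence: v_k = 1 + (v_{k-1} + v_{k+1})/2 for 1 ≤ k ≤ 169. The particular solution to v_k − (v_{k-1} + v_{k+1})/2 = 1 is v_k = −k^2. Adding homogeneous solution A + B k and matching boundaries gives v_k = k (170 − k). Substituting k = 107: v_107 = 107 · 63 = 6741.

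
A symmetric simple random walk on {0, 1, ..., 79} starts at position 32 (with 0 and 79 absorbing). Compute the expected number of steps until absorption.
E[τ | X_0 = 32] = 1504

Let v_k = E[τ | X_0 = k]. Boundary: v_0 = v_79 = 0. Recurrence: v_k = 1 + (v_{k-1} + v_{k+1})/2 for 1 ≤ k ≤ 78. The particular solution to v_k − (v_{k-1} + v_{k+1})/2 = 1 is v_k = −k^2. Adding homogeneous solution A + B k and matching boundaries gives v_k = k (79 − k). Substituting k = 32: v_32 = 32 · 47 = 1504.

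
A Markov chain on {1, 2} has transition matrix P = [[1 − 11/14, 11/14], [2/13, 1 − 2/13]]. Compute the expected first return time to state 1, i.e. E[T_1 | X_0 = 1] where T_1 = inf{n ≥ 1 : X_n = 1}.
E[T_1 | X_0 = 1] = 1/π_1 = 171/28

For an irreducible recurrent Markov chain with stationary distribution π, E[T_i | X_0 = i] = 1/π_i (Kac's formula). Here π_1 = (2/13)/(11/14 + 2/13) = (2/13)/(171/182) = 28/171, so E[T_1 | X_0 = 1] = 1/π_1 = (11/14 + 2/13)/(2/13) = (171/182)/(2/13) = 171/28.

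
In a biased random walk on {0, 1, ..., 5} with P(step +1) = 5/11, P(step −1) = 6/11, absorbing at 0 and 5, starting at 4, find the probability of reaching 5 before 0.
P(hit 5 before 0) = (1 − (6/5)^4) / (1 − (6/5)^5) = 3355/4651

Let u_k denote P(reach 5 before 0 | start at k). Boundary: u_0 = 0, u_5 = 1. Recurrence: u_k = 5/11·u_{k+1} + 6/11·u_{k-1} for 1 ≤ k ≤ 4. Try u_k = A + B·r^k with r = q/p = (6/11)/(5/11) = 6/5. Substitution satisfies the recurrence; boundary conditions give:
  u_k = (1 − r^k) / (1 − r^N) = (1 − (6/5)^4) / (1 − (6/5)^5) = 3355/4651.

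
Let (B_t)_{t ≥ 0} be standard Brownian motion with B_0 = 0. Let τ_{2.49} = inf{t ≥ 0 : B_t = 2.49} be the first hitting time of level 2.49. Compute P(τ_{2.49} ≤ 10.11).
P(τ_{2.49} ≤ 10.11) = 2(1 − Φ(2.49/√10.11)) = 2(1 − Φ(0.7831)) ≈ 0.4336

By the reflection principle for standard BM, P(τ_b ≤ t) = 2 · P(B_t ≥ b). Since B_t ~ N(0, t), P(B_t ≥ 2.49) = 1 − Φ(2.49/√t) = 1 − Φ(2.49/√10.11) = 1 − Φ(0.7831) ≈ 0.21678. Doubling: P(τ_{2.49} ≤ 10.11) ≈ 2 · 0.21678 = 0.43356 ≈ 0.4336.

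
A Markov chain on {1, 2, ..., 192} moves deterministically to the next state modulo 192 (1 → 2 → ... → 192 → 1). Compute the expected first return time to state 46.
E[T_46 | X_0 = 46] = 192

The chain cycles deterministically, so starting at state 46 it returns in exactly 192 steps. Equivalently, the stationary distribution is uniform π_j = 1/192 for every state j, so by Kac's formula E[T_46] = 1/π_46 = 192.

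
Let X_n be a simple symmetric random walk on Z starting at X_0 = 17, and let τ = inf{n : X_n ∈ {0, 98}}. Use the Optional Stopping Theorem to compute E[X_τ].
E[X_τ] = 17

X_n is a martingale and τ is a bounded-mean stopping time (indeed τ is finite a.s. with bounded expectation since the walk is in a bounded region). By the OST, E[X_τ] = E[X_0] = 17. Equivalently: E[X_τ] = 98 · P(hit 98 first) + 0 · P(hit 0 first) = 98 · (17/98) = 17.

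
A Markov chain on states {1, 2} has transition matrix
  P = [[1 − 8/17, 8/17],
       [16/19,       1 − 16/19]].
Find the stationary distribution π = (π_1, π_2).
π_1 = 34/53, π_2 = 19/53

Solve πP = π with π_1 + π_2 = 1. From πP = π: π_1 · (1 − 8/17) + π_2 · 16/19 = π_1 ⇒ π_2 · 16/19 = π_1 · 8/17 ⇒ π_2/π_1 = (8/17)/(16/19) = 19/34. Together with π_1 + π_2 = 1:
  π_1 = (16/19)/(8/17 + 16/19) = (16/19)/(424/323) = 34/53,
  π_2 = (8/17)/(8/17 + 16/19) = (8/17)/(424/323) = 19/53.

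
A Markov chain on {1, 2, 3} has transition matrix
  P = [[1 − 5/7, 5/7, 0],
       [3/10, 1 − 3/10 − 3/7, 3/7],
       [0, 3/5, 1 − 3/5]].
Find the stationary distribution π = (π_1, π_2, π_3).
π = (49/249, 350/747, 250/747)

This is a birth-death chain on three states, which satisfies detailed balance: π_1 · P_{12} = π_2 · P_{21} and π_2 · P_{23} = π_3 · P_{32}.
From π_1 · 5/7 = π_2 · 3/10: π_2/π_1 = (5/7)/(3/10) = 50/21.
From π_2 · 3/7 = π_3 · 3/5: π_3/π_2 = (3/7)/(3/5) = 5/7.
Take π_1 proportional to 1; then unnormalized π = (1, 50/21, 250/147). Normalize by dividing by the sum 249/49:
  π = (49/249, 350/747, 250/747).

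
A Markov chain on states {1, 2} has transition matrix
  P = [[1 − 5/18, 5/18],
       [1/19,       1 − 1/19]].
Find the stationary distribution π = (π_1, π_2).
π_1 = 18/113, π_2 = 95/113

Solve πP = π with π_1 + π_2 = 1. From πP = π: π_1 · (1 − 5/18) + π_2 · 1/19 = π_1 ⇒ π_2 · 1/19 = π_1 · 5/18 ⇒ π_2/π_1 = (5/18)/(1/19) = 95/18. Together with π_1 + π_2 = 1:
  π_1 = (1/19)/(5/18 + 1/19) = (1/19)/(113/342) = 18/113,
  π_2 = (5/18)/(5/18 + 1/19) = (5/18)/(113/342) = 95/113.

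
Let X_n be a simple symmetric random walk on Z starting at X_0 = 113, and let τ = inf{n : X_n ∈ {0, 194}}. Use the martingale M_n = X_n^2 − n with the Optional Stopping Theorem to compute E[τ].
E[τ] = 9153

M_n = X_n^2 − n is a martingale (since E[X_{n+1}^2 | F_n] = X_n^2 + 1). By OST (τ has finite mean in a bounded region), E[M_τ] = E[M_0] = X_0^2 − 0 = 113^2 = 12769. Also E[M_τ] = E[X_τ^2] − E[τ]. The walk exits at 0 or 194, with P(hit 194 first) = 113/194, so E[X_τ^2] = 194^2 · 113/194 + 0 = 21922. Thus E[τ] = E[X_τ^2] − E[M_τ] = 21922 − 12769 = 9153 = 113(194 − 113) = 9153.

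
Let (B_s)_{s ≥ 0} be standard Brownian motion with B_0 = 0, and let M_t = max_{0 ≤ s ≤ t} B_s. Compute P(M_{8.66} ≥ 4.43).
P(M_{8.66} ≥ 4.43) = 2·P(B_{8.66} ≥ 4.43) = 2(1 − Φ(4.43/√8.66)) ≈ 0.1322

By the reflection principle for Brownian motion, P(M_t ≥ a) = 2 · P(B_t ≥ a) for a ≥ 0. Since B_t ~ N(0, t), P(B_t ≥ 4.43) = 1 − Φ(4.43/√t) = 1 − Φ(4.43/√8.66) = 1 − Φ(1.5054). So
  P(M_{8.66} ≥ 4.43) = 2(1 − Φ(1.5054)) ≈ 0.1322.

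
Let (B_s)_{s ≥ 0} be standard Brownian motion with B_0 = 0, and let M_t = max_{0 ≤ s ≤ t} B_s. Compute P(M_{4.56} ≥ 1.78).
P(M_{4.56} ≥ 1.78) = 2·P(B_{4.56} ≥ 1.78) = 2(1 − Φ(1.78/√4.56)) ≈ 0.4045

By the reflection principle for Brownian motion, P(M_t ≥ a) = 2 · P(B_t ≥ a) for a ≥ 0. Since B_t ~ N(0, t), P(B_t ≥ 1.78) = 1 − Φ(1.78/√t) = 1 − Φ(1.78/√4.56) = 1 − Φ(0.8336). So
  P(M_{4.56} ≥ 1.78) = 2(1 − Φ(0.8336)) ≈ 0.4045.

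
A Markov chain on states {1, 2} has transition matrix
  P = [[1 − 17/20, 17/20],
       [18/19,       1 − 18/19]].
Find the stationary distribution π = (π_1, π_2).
π_1 = 360/683, π_2 = 323/683

Solve πP = π with π_1 + π_2 = 1. From πP = π: π_1 · (1 − 17/20) + π_2 · 18/19 = π_1 ⇒ π_2 · 18/19 = π_1 · 17/20 ⇒ π_2/π_1 = (17/20)/(18/19) = 323/360. Together with π_1 + π_2 = 1:
  π_1 = (18/19)/(17/20 + 18/19) = (18/19)/(683/380) = 360/683,
  π_2 = (17/20)/(17/20 + 18/19) = (17/20)/(683/380) = 323/683.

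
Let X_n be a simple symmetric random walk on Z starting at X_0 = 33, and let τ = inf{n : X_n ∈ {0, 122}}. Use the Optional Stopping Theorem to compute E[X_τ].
E[X_τ] = 33

X_n is a martingale and τ is a bounded-mean stopping time (indeed τ is finite a.s. with bounded expectation since the walk is in a bounded region). By the OST, E[X_τ] = E[X_0] = 33. Equivalently: E[X_τ] = 122 · P(hit 122 first) + 0 · P(hit 0 first) = 122 · (33/122) = 33.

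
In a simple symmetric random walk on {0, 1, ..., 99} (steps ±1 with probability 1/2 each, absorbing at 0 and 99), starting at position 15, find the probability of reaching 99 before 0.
P(hit 99 before 0) = 15/99 = 5/33

Let u_k = P(hit 99 before 0 | start at k). Then u_0 = 0, u_99 = 1, and u_k = u_{k-1}/2 + u_{k+1}/2 for 1 ≤ k ≤ 98. This harmonic recurrence is solved by u_k = k/99, giving u_15 = 15/99 = 5/33.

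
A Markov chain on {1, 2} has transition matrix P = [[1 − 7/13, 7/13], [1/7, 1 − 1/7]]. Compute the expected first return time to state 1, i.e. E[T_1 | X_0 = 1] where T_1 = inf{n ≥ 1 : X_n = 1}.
E[T_1 | X_0 = 1] = 1/π_1 = 62/13

For an irreducible recurrent Markov chain with stationary distribution π, E[T_i | X_0 = i] = 1/π_i (Kac's formula). Here π_1 = (1/7)/(7/13 + 1/7) = (1/7)/(62/91) = 13/62, so E[T_1 | X_0 = 1] = 1/π_1 = (7/13 + 1/7)/(1/7) = (62/91)/(1/7) = 62/13.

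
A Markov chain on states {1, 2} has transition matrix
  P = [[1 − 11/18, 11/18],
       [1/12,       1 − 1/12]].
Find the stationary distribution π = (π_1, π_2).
π_1 = 3/25, π_2 = 22/25

Solve πP = π with π_1 + π_2 = 1. From πP = π: π_1 · (1 − 11/18) + π_2 · 1/12 = π_1 ⇒ π_2 · 1/12 = π_1 · 11/18 ⇒ π_2/π_1 = (11/18)/(1/12) = 22/3. Together with π_1 + π_2 = 1:
  π_1 = (1/12)/(11/18 + 1/12) = (1/12)/(25/36) = 3/25,
  π_2 = (11/18)/(11/18 + 1/12) = (11/18)/(25/36) = 22/25.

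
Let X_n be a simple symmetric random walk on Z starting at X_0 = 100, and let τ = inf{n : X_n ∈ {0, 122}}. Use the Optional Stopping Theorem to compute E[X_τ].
E[X_τ] = 100

X_n is a martingale and τ is a bounded-mean stopping time (indeed τ is finite a.s. with bounded expectation since the walk is in a bounded region). By the OST, E[X_τ] = E[X_0] = 100. Equivalently: E[X_τ] = 122 · P(hit 122 first) + 0 · P(hit 0 first) = 122 · (100/122) = 100.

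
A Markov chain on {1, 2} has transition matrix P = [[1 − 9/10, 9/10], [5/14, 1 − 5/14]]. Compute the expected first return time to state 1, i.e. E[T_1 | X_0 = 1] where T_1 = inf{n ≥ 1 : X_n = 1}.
E[T_1 | X_0 = 1] = 1/π_1 = 88/25

For an irreducible recurrent Markov chain with stationary distribution π, E[T_i | X_0 = i] = 1/π_i (Kac's formula). Here π_1 = (5/14)/(9/10 + 5/14) = (5/14)/(44/35) = 25/88, so E[T_1 | X_0 = 1] = 1/π_1 = (9/10 + 5/14)/(5/14) = (44/35)/(5/14) = 88/25.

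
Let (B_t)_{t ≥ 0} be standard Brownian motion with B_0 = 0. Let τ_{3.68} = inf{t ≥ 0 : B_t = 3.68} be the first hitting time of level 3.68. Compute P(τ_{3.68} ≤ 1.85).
P(τ_{3.68} ≤ 1.85) = 2(1 − Φ(3.68/√1.85)) = 2(1 − Φ(2.7056)) ≈ 0.0068

By the reflection principle for standard BM, P(τ_b ≤ t) = 2 · P(B_t ≥ b). Since B_t ~ N(0, t), P(B_t ≥ 3.68) = 1 − Φ(3.68/√t) = 1 − Φ(3.68/√1.85) = 1 − Φ(2.7056) ≈ 0.00341. Doubling: P(τ_{3.68} ≤ 1.85) ≈ 2 · 0.00341 = 0.00682 ≈ 0.0068.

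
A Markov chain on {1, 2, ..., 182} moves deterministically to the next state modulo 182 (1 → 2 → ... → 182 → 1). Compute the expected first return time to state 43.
E[T_43 | X_0 = 43] = 182

The chain cycles deterministically, so starting at state 43 it returns in exactly 182 steps. Equivalently, the stationary distribution is uniform π_j = 1/182 for every state j, so by Kac's formula E[T_43] = 1/π_43 = 182.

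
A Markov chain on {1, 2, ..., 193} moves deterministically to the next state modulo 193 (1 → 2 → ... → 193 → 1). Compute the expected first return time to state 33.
E[T_33 | X_0 = 33] = 193

The chain cycles deterministically, so starting at state 33 it returns in exactly 193 steps. Equivalently, the stationary distribution is uniform π_j = 1/193 for every state j, so by Kac's formula E[T_33] = 1/π_33 = 193.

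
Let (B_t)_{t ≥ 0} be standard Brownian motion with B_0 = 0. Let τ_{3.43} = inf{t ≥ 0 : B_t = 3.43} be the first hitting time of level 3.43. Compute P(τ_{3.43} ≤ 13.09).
P(τ_{3.43} ≤ 13.09) = 2(1 − Φ(3.43/√13.09)) = 2(1 − Φ(0.9480)) ≈ 0.3431

By the reflection principle for standard BM, P(τ_b ≤ t) = 2 · P(B_t ≥ b). Since B_t ~ N(0, t), P(B_t ≥ 3.43) = 1 − Φ(3.43/√t) = 1 − Φ(3.43/√13.09) = 1 − Φ(0.9480) ≈ 0.17156. Doubling: P(τ_{3.43} ≤ 13.09) ≈ 2 · 0.17156 = 0.34312 ≈ 0.3431.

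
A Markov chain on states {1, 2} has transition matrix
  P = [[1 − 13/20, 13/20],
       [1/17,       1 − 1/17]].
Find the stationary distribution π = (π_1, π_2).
π_1 = 20/241, π_2 = 221/241

Solve πP = π with π_1 + π_2 = 1. From πP = π: π_1 · (1 − 13/20) + π_2 · 1/17 = π_1 ⇒ π_2 · 1/17 = π_1 · 13/20 ⇒ π_2/π_1 = (13/20)/(1/17) = 221/20. Together with π_1 + π_2 = 1:
  π_1 = (1/17)/(13/20 + 1/17) = (1/17)/(241/340) = 20/241,
  π_2 = (13/20)/(13/20 + 1/17) = (13/20)/(241/340) = 221/241.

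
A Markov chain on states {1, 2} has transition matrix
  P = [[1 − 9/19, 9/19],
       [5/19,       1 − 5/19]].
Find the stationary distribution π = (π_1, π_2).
π_1 = 5/14, π_2 = 9/14

Solve πP = π with π_1 + π_2 = 1. From πP = π: π_1 · (1 − 9/19) + π_2 · 5/19 = π_1 ⇒ π_2 · 5/19 = π_1 · 9/19 ⇒ π_2/π_1 = (9/19)/(5/19) = 9/5. Together with π_1 + π_2 = 1:
  π_1 = (5/19)/(9/19 + 5/19) = (5/19)/(14/19) = 5/14,
  π_2 = (9/19)/(9/19 + 5/19) = (9/19)/(14/19) = 9/14.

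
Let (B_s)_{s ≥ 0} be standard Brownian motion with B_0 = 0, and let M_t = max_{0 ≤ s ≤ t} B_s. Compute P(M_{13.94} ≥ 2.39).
P(M_{13.94} ≥ 2.39) = 2·P(B_{13.94} ≥ 2.39) = 2(1 − Φ(2.39/√13.94)) ≈ 0.5221

By the reflection principle for Brownian motion, P(M_t ≥ a) = 2 · P(B_t ≥ a) for a ≥ 0. Since B_t ~ N(0, t), P(B_t ≥ 2.39) = 1 − Φ(2.39/√t) = 1 − Φ(2.39/√13.94) = 1 − Φ(0.6401). So
  P(M_{13.94} ≥ 2.39) = 2(1 − Φ(0.6401)) ≈ 0.5221.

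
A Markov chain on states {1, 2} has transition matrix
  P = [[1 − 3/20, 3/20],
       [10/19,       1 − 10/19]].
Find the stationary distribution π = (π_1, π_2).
π_1 = 200/257, π_2 = 57/257

Solve πP = π with π_1 + π_2 = 1. From πP = π: π_1 · (1 − 3/20) + π_2 · 10/19 = π_1 ⇒ π_2 · 10/19 = π_1 · 3/20 ⇒ π_2/π_1 = (3/20)/(10/19) = 57/200. Together with π_1 + π_2 = 1:
  π_1 = (10/19)/(3/20 + 10/19) = (10/19)/(257/380) = 200/257,
  π_2 = (3/20)/(3/20 + 10/19) = (3/20)/(257/380) = 57/257.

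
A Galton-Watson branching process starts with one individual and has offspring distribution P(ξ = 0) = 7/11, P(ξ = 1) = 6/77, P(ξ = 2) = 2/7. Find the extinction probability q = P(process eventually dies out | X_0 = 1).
q = 1

Mean offspring μ = 0·7/11 + 1·6/77 + 2·2/7 = 50/77 ≤ 1. For μ ≤ 1 with offspring not concentrated at 1, the Galton-Watson process goes extinct almost surely, so q = 1.
(Algebraic check: The pgf is f(s) = 7/11 + 6/77·s + 2/7·s². The extinction probability q is the smallest fixed point of f in [0, 1]. Setting s = f(s):
  2/7·s² + (6/77 − 1)·s + 7/11 = 0
  2/7·s² − (7/11 + 2/7)·s + 7/11 = 0
which factors as (s − 1)·(2/7·s − 7/11) = 0, giving roots s = 1 and s = (7/11)/(2/7) = 49/22. Since 49/22 ≥ 1, the smallest root in [0, 1] is s = 1.)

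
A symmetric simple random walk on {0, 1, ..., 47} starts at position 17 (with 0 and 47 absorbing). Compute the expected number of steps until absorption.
E[τ | X_0 = 17] = 510

Let v_k = E[τ | X_0 = k]. Boundary: v_0 = v_47 = 0. Recurrence: v_k = 1 + (v_{k-1} + v_{k+1})/2 for 1 ≤ k ≤ 46. The particular solution to v_k − (v_{k-1} + v_{k+1})/2 = 1 is v_k = −k^2. Adding homogeneous solution A + B k and matching boundaries gives v_k = k (47 − k). Substituting k = 17: v_17 = 17 · 30 = 510.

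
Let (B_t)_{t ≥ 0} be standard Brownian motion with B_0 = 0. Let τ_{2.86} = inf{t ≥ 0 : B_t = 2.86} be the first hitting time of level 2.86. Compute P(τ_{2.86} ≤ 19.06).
P(τ_{2.86} ≤ 19.06) = 2(1 − Φ(2.86/√19.06)) = 2(1 − Φ(0.6551)) ≈ 0.5124

By the reflection principle for standard BM, P(τ_b ≤ t) = 2 · P(B_t ≥ b). Since B_t ~ N(0, t), P(B_t ≥ 2.86) = 1 − Φ(2.86/√t) = 1 − Φ(2.86/√19.06) = 1 − Φ(0.6551) ≈ 0.25620. Doubling: P(τ_{2.86} ≤ 19.06) ≈ 2 · 0.25620 = 0.51240 ≈ 0.5124.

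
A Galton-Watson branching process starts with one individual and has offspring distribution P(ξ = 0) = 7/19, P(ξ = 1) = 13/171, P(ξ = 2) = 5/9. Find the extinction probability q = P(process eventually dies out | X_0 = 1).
q = 63/95

The pgf is f(s) = 7/19 + 13/171·s + 5/9·s². The extinction probability q is the smallest fixed point of f in [0, 1]. Setting s = f(s):
  5/9·s² + (13/171 − 1)·s + 7/19 = 0
  5/9·s² − (7/19 + 5/9)·s + 7/19 = 0
which factors as (s − 1)·(5/9·s − 7/19) = 0, giving roots s = 1 and s = (7/19)/(5/9) = 63/95.
Mean offspring μ = 13/171 + 2·5/9 = 203/171 > 1 (supercritical), so q < 1. The extinction probability is the smaller root: q = (7/19)/(5/9) = 63/95.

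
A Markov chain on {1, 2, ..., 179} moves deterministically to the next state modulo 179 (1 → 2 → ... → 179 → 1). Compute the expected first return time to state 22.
E[T_22 | X_0 = 22] = 179

The chain cycles deterministically, so starting at state 22 it returns in exactly 179 steps. Equivalently, the stationary distribution is uniform π_j = 1/179 for every state j, so by Kac's formula E[T_22] = 1/π_22 = 179.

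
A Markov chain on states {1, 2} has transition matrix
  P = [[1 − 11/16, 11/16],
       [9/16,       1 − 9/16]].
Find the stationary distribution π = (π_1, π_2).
π_1 = 9/20, π_2 = 11/20

Solve πP = π with π_1 + π_2 = 1. From πP = π: π_1 · (1 − 11/16) + π_2 · 9/16 = π_1 ⇒ π_2 · 9/16 = π_1 · 11/16 ⇒ π_2/π_1 = (11/16)/(9/16) = 11/9. Together with π_1 + π_2 = 1:
  π_1 = (9/16)/(11/16 + 9/16) = (9/16)/(5/4) = 9/20,
  π_2 = (11/16)/(11/16 + 9/16) = (11/16)/(5/4) = 11/20.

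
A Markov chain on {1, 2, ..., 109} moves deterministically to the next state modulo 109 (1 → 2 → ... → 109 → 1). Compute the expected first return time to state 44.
E[T_44 | X_0 = 44] = 109

The chain cycles deterministically, so starting at state 44 it returns in exactly 109 steps. Equivalently, the stationary distribution is uniform π_j = 1/109 for every state j, so by Kac's formula E[T_44] = 1/π_44 = 109.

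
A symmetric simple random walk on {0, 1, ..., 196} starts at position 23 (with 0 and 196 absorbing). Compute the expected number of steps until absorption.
E[τ | X_0 = 23] = 3979

Let v_k = E[τ | X_0 = k]. Boundary: v_0 = v_196 = 0. Recurrence: v_k = 1 + (v_{k-1} + v_{k+1})/2 for 1 ≤ k ≤ 195. The particular solution to v_k − (v_{k-1} + v_{k+1})/2 = 1 is v_k = −k^2. Adding homogeneous solution A + B k and matching boundaries gives v_k = k (196 − k). Substituting k = 23: v_23 = 23 · 173 = 3979.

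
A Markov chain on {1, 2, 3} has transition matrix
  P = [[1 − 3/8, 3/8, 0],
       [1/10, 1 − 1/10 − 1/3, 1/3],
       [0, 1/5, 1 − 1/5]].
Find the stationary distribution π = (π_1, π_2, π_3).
π = (1/11, 15/44, 25/44)

This is a birth-death chain on three states, which satisfies detailed balance: π_1 · P_{12} = π_2 · P_{21} and π_2 · P_{23} = π_3 · P_{32}.
From π_1 · 3/8 = π_2 · 1/10: π_2/π_1 = (3/8)/(1/10) = 15/4.
From π_2 · 1/3 = π_3 · 1/5: π_3/π_2 = (1/3)/(1/5) = 5/3.
Take π_1 proportional to 1; then unnormalized π = (1, 15/4, 25/4). Normalize by dividing by the sum 11:
  π = (1/11, 15/44, 25/44).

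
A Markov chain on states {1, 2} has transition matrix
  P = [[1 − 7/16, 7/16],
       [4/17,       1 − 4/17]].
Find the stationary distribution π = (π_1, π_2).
π_1 = 64/183, π_2 = 119/183

Solve πP = π with π_1 + π_2 = 1. From πP = π: π_1 · (1 − 7/16) + π_2 · 4/17 = π_1 ⇒ π_2 · 4/17 = π_1 · 7/16 ⇒ π_2/π_1 = (7/16)/(4/17) = 119/64. Together with π_1 + π_2 = 1:
  π_1 = (4/17)/(7/16 + 4/17) = (4/17)/(183/272) = 64/183,
  π_2 = (7/16)/(7/16 + 4/17) = (7/16)/(183/272) = 119/183.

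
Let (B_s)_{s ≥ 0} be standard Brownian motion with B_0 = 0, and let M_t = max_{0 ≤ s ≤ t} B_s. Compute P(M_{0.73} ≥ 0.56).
P(M_{0.73} ≥ 0.56) = 2·P(B_{0.73} ≥ 0.56) = 2(1 − Φ(0.56/√0.73)) ≈ 0.5122

By the reflection principle for Brownian motion, P(M_t ≥ a) = 2 · P(B_t ≥ a) for a ≥ 0. Since B_t ~ N(0, t), P(B_t ≥ 0.56) = 1 − Φ(0.56/√t) = 1 − Φ(0.56/√0.73) = 1 − Φ(0.6554). So
  P(M_{0.73} ≥ 0.56) = 2(1 − Φ(0.6554)) ≈ 0.5122.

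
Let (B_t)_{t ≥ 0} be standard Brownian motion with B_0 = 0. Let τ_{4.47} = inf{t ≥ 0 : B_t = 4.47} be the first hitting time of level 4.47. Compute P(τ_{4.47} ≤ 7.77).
P(τ_{4.47} ≤ 7.77) = 2(1 − Φ(4.47/√7.77)) = 2(1 − Φ(1.6036)) ≈ 0.1088

By the reflection principle for standard BM, P(τ_b ≤ t) = 2 · P(B_t ≥ b). Since B_t ~ N(0, t), P(B_t ≥ 4.47) = 1 − Φ(4.47/√t) = 1 − Φ(4.47/√7.77) = 1 − Φ(1.6036) ≈ 0.05440. Doubling: P(τ_{4.47} ≤ 7.77) ≈ 2 · 0.05440 = 0.10880 ≈ 0.1088.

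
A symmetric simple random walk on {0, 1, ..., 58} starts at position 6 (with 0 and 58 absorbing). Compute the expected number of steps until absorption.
E[τ | X_0 = 6] = 312

Let v_k = E[τ | X_0 = k]. Boundary: v_0 = v_58 = 0. Recurrence: v_k = 1 + (v_{k-1} + v_{k+1})/2 for 1 ≤ k ≤ 57. The particular solution to v_k − (v_{k-1} + v_{k+1})/2 = 1 is v_k = −k^2. Adding homogeneous solution A + B k and matching boundaries gives v_k = k (58 − k). Substituting k = 6: v_6 = 6 · 52 = 312.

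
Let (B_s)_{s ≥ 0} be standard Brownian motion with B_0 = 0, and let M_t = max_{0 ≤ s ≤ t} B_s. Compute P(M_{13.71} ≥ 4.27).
P(M_{13.71} ≥ 4.27) = 2·P(B_{13.71} ≥ 4.27) = 2(1 − Φ(4.27/√13.71)) ≈ 0.2488

By the reflection principle for Brownian motion, P(M_t ≥ a) = 2 · P(B_t ≥ a) for a ≥ 0. Since B_t ~ N(0, t), P(B_t ≥ 4.27) = 1 − Φ(4.27/√t) = 1 − Φ(4.27/√13.71) = 1 − Φ(1.1532). So
  P(M_{13.71} ≥ 4.27) = 2(1 − Φ(1.1532)) ≈ 0.2488.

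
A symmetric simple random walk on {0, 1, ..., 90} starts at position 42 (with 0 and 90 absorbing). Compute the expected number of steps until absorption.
E[τ | X_0 = 42] = 2016

Let v_k = E[τ | X_0 = k]. Boundary: v_0 = v_90 = 0. Recurrence: v_k = 1 + (v_{k-1} + v_{k+1})/2 for 1 ≤ k ≤ 89. The particular solution to v_k − (v_{k-1} + v_{k+1})/2 = 1 is v_k = −k^2. Adding homogeneous solution A + B k and matching boundaries gives v_k = k (90 − k). Substituting k = 42: v_42 = 42 · 48 = 2016.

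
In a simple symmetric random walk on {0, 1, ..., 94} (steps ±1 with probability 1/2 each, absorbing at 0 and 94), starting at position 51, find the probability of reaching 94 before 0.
P(hit 94 before 0) = 51/94

Let u_k = P(hit 94 before 0 | start at k). Then u_0 = 0, u_94 = 1, and u_k = u_{k-1}/2 + u_{k+1}/2 for 1 ≤ k ≤ 93. This harmonic recurrence is solved by u_k = k/94, giving u_51 = 51/94.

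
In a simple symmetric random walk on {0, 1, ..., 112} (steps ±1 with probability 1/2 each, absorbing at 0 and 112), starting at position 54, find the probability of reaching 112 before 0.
P(hit 112 before 0) = 54/112 = 27/56

Let u_k = P(hit 112 before 0 | start at k). Then u_0 = 0, u_112 = 1, and u_k = u_{k-1}/2 + u_{k+1}/2 for 1 ≤ k ≤ 111. This harmonic recurrence is solved by u_k = k/112, giving u_54 = 54/112 = 27/56.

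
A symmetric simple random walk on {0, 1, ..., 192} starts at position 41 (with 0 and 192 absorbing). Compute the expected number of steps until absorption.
E[τ | X_0 = 41] = 6191

Let v_k = E[τ | X_0 = k]. Boundary: v_0 = v_192 = 0. Recurrence: v_k = 1 + (v_{k-1} + v_{k+1})/2 for 1 ≤ k ≤ 191. The particular solution to v_k − (v_{k-1} + v_{k+1})/2 = 1 is v_k = −k^2. Adding homogeneous solution A + B k and matching boundaries gives v_k = k (192 − k). Substituting k = 41: v_41 = 41 · 151 = 6191.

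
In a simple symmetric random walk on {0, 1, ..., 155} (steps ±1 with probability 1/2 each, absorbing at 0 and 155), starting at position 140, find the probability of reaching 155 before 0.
P(hit 155 before 0) = 140/155 = 28/31

Let u_k = P(hit 155 before 0 | start at k). Then u_0 = 0, u_155 = 1, and u_k = u_{k-1}/2 + u_{k+1}/2 for 1 ≤ k ≤ 154. This harmonic recurrence is solved by u_k = k/155, giving u_140 = 140/155 = 28/31.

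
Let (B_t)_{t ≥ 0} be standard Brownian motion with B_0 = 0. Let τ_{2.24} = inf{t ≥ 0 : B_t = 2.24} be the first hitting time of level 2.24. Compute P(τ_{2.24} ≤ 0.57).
P(τ_{2.24} ≤ 0.57) = 2(1 − Φ(2.24/√0.57)) = 2(1 − Φ(2.9670)) ≈ 0.0030

By the reflection principle for standard BM, P(τ_b ≤ t) = 2 · P(B_t ≥ b). Since B_t ~ N(0, t), P(B_t ≥ 2.24) = 1 − Φ(2.24/√t) = 1 − Φ(2.24/√0.57) = 1 − Φ(2.9670) ≈ 0.00150. Doubling: P(τ_{2.24} ≤ 0.57) ≈ 2 · 0.00150 = 0.00300 ≈ 0.0030.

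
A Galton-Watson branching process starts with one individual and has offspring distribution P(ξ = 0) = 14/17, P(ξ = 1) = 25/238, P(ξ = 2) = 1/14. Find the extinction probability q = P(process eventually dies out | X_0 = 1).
q = 1

Mean offspring μ = 0·14/17 + 1·25/238 + 2·1/14 = 59/238 ≤ 1. For μ ≤ 1 with offspring not concentrated at 1, the Galton-Watson process goes extinct almost surely, so q = 1.
(Algebraic check: The pgf is f(s) = 14/17 + 25/238·s + 1/14·s². The extinction probability q is the smallest fixed point of f in [0, 1]. Setting s = f(s):
  1/14·s² + (25/238 − 1)·s + 14/17 = 0
  1/14·s² − (14/17 + 1/14)·s + 14/17 = 0
which factors as (s − 1)·(1/14·s − 14/17) = 0, giving roots s = 1 and s = (14/17)/(1/14) = 196/17. Since 196/17 ≥ 1, the smallest root in [0, 1] is s = 1.)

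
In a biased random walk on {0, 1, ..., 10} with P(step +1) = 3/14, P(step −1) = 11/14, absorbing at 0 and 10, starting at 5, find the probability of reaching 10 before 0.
P(hit 10 before 0) = (1 − (11/3)^5) / (1 − (11/3)^10) = 243/161294

Let u_k denote P(reach 10 before 0 | start at k). Boundary: u_0 = 0, u_10 = 1. Recurrence: u_k = 3/14·u_{k+1} + 11/14·u_{k-1} for 1 ≤ k ≤ 9. Try u_k = A + B·r^k with r = q/p = (11/14)/(3/14) = 11/3. Substitution satisfies the recurrence; boundary conditions give:
  u_k = (1 − r^k) / (1 − r^N) = (1 − (11/3)^5) / (1 − (11/3)^10) = 243/161294.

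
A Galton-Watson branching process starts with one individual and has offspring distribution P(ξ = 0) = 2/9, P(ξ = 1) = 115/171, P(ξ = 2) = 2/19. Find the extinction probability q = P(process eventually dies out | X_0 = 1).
q = 1

Mean offspring μ = 0·2/9 + 1·115/171 + 2·2/19 = 151/171 ≤ 1. For μ ≤ 1 with offspring not concentrated at 1, the Galton-Watson process goes extinct almost surely, so q = 1.
(Algebraic check: The pgf is f(s) = 2/9 + 115/171·s + 2/19·s². The extinction probability q is the smallest fixed point of f in [0, 1]. Setting s = f(s):
  2/19·s² + (115/171 − 1)·s + 2/9 = 0
  2/19·s² − (2/9 + 2/19)·s + 2/9 = 0
which factors as (s − 1)·(2/19·s − 2/9) = 0, giving roots s = 1 and s = (2/9)/(2/19) = 19/9. Since 19/9 ≥ 1, the smallest root in [0, 1] is s = 1.)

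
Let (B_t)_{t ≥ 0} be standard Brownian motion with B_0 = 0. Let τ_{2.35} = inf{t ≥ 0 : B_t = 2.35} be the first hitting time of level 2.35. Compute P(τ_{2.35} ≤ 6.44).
P(τ_{2.35} ≤ 6.44) = 2(1 − Φ(2.35/√6.44)) = 2(1 − Φ(0.9260)) ≈ 0.3544

By the reflection principle for standard BM, P(τ_b ≤ t) = 2 · P(B_t ≥ b). Since B_t ~ N(0, t), P(B_t ≥ 2.35) = 1 − Φ(2.35/√t) = 1 − Φ(2.35/√6.44) = 1 − Φ(0.9260) ≈ 0.17722. Doubling: P(τ_{2.35} ≤ 6.44) ≈ 2 · 0.17722 = 0.35444 ≈ 0.3544.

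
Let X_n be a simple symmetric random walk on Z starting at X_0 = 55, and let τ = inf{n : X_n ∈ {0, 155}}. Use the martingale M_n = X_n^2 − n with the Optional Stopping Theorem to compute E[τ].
E[τ] = 5500

M_n = X_n^2 − n is a martingale (since E[X_{n+1}^2 | F_n] = X_n^2 + 1). By OST (τ has finite mean in a bounded region), E[M_τ] = E[M_0] = X_0^2 − 0 = 55^2 = 3025. Also E[M_τ] = E[X_τ^2] − E[τ]. The walk exits at 0 or 155, with P(hit 155 first) = 55/155, so E[X_τ^2] = 155^2 · 55/155 + 0 = 8525. Thus E[τ] = E[X_τ^2] − E[M_τ] = 8525 − 3025 = 5500 = 55(155 − 55) = 5500.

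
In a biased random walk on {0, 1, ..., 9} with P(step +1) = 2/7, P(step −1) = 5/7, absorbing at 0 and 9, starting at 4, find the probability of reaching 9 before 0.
P(hit 9 before 0) = (1 − (5/2)^4) / (1 − (5/2)^9) = 6496/650871

Let u_k denote P(reach 9 before 0 | start at k). Boundary: u_0 = 0, u_9 = 1. Recurrence: u_k = 2/7·u_{k+1} + 5/7·u_{k-1} for 1 ≤ k ≤ 8. Try u_k = A + B·r^k with r = q/p = (5/7)/(2/7) = 5/2. Substitution satisfies the recurrence; boundary conditions give:
  u_k = (1 − r^k) / (1 − r^N) = (1 − (5/2)^4) / (1 − (5/2)^9) = 6496/650871.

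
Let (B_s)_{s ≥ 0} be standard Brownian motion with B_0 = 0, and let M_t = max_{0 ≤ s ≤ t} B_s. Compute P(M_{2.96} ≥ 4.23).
P(M_{2.96} ≥ 4.23) = 2·P(B_{2.96} ≥ 4.23) = 2(1 − Φ(4.23/√2.96)) ≈ 0.0139

By the reflection principle for Brownian motion, P(M_t ≥ a) = 2 · P(B_t ≥ a) for a ≥ 0. Since B_t ~ N(0, t), P(B_t ≥ 4.23) = 1 − Φ(4.23/√t) = 1 − Φ(4.23/√2.96) = 1 − Φ(2.4586). So
  P(M_{2.96} ≥ 4.23) = 2(1 − Φ(2.4586)) ≈ 0.0139.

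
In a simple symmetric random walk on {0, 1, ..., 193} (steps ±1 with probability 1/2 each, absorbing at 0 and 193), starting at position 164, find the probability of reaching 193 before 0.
P(hit 193 before 0) = 164/193

Let u_k = P(hit 193 before 0 | start at k). Then u_0 = 0, u_193 = 1, and u_k = u_{k-1}/2 + u_{k+1}/2 for 1 ≤ k ≤ 192. This harmonic recurrence is solved by u_k = k/193, giving u_164 = 164/193.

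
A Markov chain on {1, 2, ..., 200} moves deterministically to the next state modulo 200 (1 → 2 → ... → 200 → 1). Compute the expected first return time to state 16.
E[T_16 | X_0 = 16] = 200

The chain cycles deterministically, so starting at state 16 it returns in exactly 200 steps. Equivalently, the stationary distribution is uniform π_j = 1/200 for every state j, so by Kac's formula E[T_16] = 1/π_16 = 200.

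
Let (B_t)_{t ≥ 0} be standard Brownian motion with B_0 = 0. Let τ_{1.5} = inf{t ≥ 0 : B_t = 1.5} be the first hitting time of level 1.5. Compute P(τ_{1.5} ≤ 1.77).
P(τ_{1.5} ≤ 1.77) = 2(1 − Φ(1.5/√1.77)) = 2(1 − Φ(1.1275)) ≈ 0.2595

By the reflection principle for standard BM, P(τ_b ≤ t) = 2 · P(B_t ≥ b). Since B_t ~ N(0, t), P(B_t ≥ 1.5) = 1 − Φ(1.5/√t) = 1 − Φ(1.5/√1.77) = 1 − Φ(1.1275) ≈ 0.12977. Doubling: P(τ_{1.5} ≤ 1.77) ≈ 2 · 0.12977 = 0.25954 ≈ 0.2595.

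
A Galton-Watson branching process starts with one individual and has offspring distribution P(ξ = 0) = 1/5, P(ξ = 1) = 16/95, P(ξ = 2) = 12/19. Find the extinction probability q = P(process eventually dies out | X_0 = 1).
q = 19/60

The pgf is f(s) = 1/5 + 16/95·s + 12/19·s². The extinction probability q is the smallest fixed point of f in [0, 1]. Setting s = f(s):
  12/19·s² + (16/95 − 1)·s + 1/5 = 0
  12/19·s² − (1/5 + 12/19)·s + 1/5 = 0
which factors as (s − 1)·(12/19·s − 1/5) = 0, giving roots s = 1 and s = (1/5)/(12/19) = 19/60.
Mean offspring μ = 16/95 + 2·12/19 = 136/95 > 1 (supercritical), so q < 1. The extinction probability is the smaller root: q = (1/5)/(12/19) = 19/60.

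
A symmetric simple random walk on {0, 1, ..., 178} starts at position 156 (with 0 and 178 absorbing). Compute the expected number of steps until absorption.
E[τ | X_0 = 156] = 3432

Let v_k = E[τ | X_0 = k]. Boundary: v_0 = v_178 = 0. Recurrence: v_k = 1 + (v_{k-1} + v_{k+1})/2 for 1 ≤ k ≤ 177. The particular solution to v_k − (v_{k-1} + v_{k+1})/2 = 1 is v_k = −k^2. Adding homogeneous solution A + B k and matching boundaries gives v_k = k (178 − k). Substituting k = 156: v_156 = 156 · 22 = 3432.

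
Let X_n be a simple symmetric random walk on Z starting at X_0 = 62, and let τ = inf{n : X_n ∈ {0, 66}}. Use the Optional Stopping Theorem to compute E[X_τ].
E[X_τ] = 62

X_n is a martingale and τ is a bounded-mean stopping time (indeed τ is finite a.s. with bounded expectation since the walk is in a bounded region). By the OST, E[X_τ] = E[X_0] = 62. Equivalently: E[X_τ] = 66 · P(hit 66 first) + 0 · P(hit 0 first) = 66 · (62/66) = 62.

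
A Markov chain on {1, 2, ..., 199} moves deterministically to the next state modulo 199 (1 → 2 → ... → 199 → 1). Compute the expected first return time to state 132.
E[T_132 | X_0 = 132] = 199

The chain cycles deterministically, so starting at state 132 it returns in exactly 199 steps. Equivalently, the stationary distribution is uniform π_j = 1/199 for every state j, so by Kac's formula E[T_132] = 1/π_132 = 199.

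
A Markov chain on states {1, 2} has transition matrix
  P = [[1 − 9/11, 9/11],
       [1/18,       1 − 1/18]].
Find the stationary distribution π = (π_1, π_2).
π_1 = 11/173, π_2 = 162/173

Solve πP = π with π_1 + π_2 = 1. From πP = π: π_1 · (1 − 9/11) + π_2 · 1/18 = π_1 ⇒ π_2 · 1/18 = π_1 · 9/11 ⇒ π_2/π_1 = (9/11)/(1/18) = 162/11. Together with π_1 + π_2 = 1:
  π_1 = (1/18)/(9/11 + 1/18) = (1/18)/(173/198) = 11/173,
  π_2 = (9/11)/(9/11 + 1/18) = (9/11)/(173/198) = 162/173.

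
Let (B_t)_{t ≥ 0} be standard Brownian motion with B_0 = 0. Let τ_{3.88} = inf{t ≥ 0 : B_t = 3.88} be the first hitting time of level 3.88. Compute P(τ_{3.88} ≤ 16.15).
P(τ_{3.88} ≤ 16.15) = 2(1 − Φ(3.88/√16.15)) = 2(1 − Φ(0.9655)) ≈ 0.3343

By the reflection principle for standard BM, P(τ_b ≤ t) = 2 · P(B_t ≥ b). Since B_t ~ N(0, t), P(B_t ≥ 3.88) = 1 − Φ(3.88/√t) = 1 − Φ(3.88/√16.15) = 1 − Φ(0.9655) ≈ 0.16715. Doubling: P(τ_{3.88} ≤ 16.15) ≈ 2 · 0.16715 = 0.33430 ≈ 0.3343.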